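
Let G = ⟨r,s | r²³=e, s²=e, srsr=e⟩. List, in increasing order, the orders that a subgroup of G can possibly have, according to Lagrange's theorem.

|G| = 46 = 2 · 23. By Lagrange's theorem the order of any subgroup divides 46; the divisors of 46 are 1, 2, 23, 46.

Answer: 1, 2, 23, 46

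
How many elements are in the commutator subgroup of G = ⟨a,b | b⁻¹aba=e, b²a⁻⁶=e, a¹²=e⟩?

G' = [G, G] is generated by all commutators. The generator-pair commutators are: [a, b] = a².
The subgroup they normally generate is {e, a², a⁴, a⁶, a⁸, a¹⁰}, of order 6.
Check: |G/G'| = 24/6 = 4 is the order of the abelianisation.

Answer: 6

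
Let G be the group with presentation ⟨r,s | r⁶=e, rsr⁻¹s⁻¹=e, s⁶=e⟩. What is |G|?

Enumerate words in the generators, reducing via the relations: the distinct elements are
  {e, r, s, rs, r², r³, r⁴, r⁵, s², s³, s⁴, s⁵, rs², rs³, rs⁴, rs⁵, r²s, r³s, r⁴s, r⁵s, r²s², r²s³, r²s⁴, r²s⁵, r³s², r³s³, r³s⁴, r³s⁵, r⁴s², r⁴s³, r⁴s⁴, r⁴s⁵, r⁵s², r⁵s³, r⁵s⁴, r⁵s⁵}.
No further products give new elements, so |G| = 36.

Answer: 36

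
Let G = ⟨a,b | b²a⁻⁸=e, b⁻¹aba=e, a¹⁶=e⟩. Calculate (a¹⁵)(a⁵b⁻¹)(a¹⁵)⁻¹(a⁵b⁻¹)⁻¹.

[(a¹⁵), (a⁵b⁻¹)] = (a¹⁵)·(a⁵b⁻¹)·(a¹⁵)⁻¹·(a⁵b⁻¹)⁻¹.
  (a¹⁵) · (a⁵b⁻¹) = a⁴b⁻¹
  (a⁴b⁻¹) · a = a³b⁻¹
  (a³b⁻¹) · (a⁵b) = a¹⁴

Answer: a¹⁴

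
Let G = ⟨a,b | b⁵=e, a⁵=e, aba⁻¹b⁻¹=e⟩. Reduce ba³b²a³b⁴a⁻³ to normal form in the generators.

Multiply left to right, reducing at each step:
  b · a³ = a³b
  (a³b) · b² = a³b³
  (a³b³) · a³ = ab³
  (ab³) · b⁴ = ab²
  (ab²) · a⁻³ = a³b²

Answer: a³b²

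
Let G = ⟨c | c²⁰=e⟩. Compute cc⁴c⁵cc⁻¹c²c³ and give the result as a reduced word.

Multiply left to right, reducing at each step:
  c · c⁴ = c⁵
  (c⁵) · c⁵ = c¹⁰
  (c¹⁰) · c = c¹¹
  (c¹¹) · c⁻¹ = c¹⁰
  (c¹⁰) · c² = c¹²
  (c¹²) · c³ = c¹⁵

Answer: c¹⁵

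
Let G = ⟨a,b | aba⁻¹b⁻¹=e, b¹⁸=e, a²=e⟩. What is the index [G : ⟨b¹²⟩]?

First find ord(b¹²) by computing successive powers:
  (b¹²)¹ = b¹², (b¹²)² = b⁶, (b¹²)³ = e.
So |⟨b¹²⟩| = ord(b¹²) = 3. With |G| = 36, by Lagrange [G : ⟨b¹²⟩] = 36/3 = 12.

Answer: 12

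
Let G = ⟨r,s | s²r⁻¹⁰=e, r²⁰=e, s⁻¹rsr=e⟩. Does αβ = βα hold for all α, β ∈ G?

r·s = rs but s·r = r⁹s⁻¹, so r·s ≠ s·r and G is not abelian.

Answer: No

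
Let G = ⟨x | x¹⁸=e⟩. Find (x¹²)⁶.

Compute successive powers of (x¹²), reducing at each step:
  (x¹²)²: (x¹²) · x¹² = x⁶
  (x¹²)³: (x⁶) · x¹² = e
  (x¹²)⁴: e · x¹² = x¹²
  (x¹²)⁵: (x¹²) · x¹² = x⁶
  (x¹²)⁶: (x⁶) · x¹² = e

Answer: e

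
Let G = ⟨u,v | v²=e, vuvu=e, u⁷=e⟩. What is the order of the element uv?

Compute successive powers until reaching e:
  (uv)¹ = uv, (uv)² = e.
The smallest positive k with (uv)ᵏ = e is 2.

Answer: 2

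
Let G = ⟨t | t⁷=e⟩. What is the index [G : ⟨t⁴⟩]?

First find ord(t⁴) by computing successive powers:
  (t⁴)¹ = t⁴, (t⁴)² = t, (t⁴)³ = t⁵, (t⁴)⁴ = t², (t⁴)⁵ = t⁶, (t⁴)⁶ = t³, (t⁴)⁷ = e.
So |⟨t⁴⟩| = ord(t⁴) = 7. With |G| = 7, by Lagrange [G : ⟨t⁴⟩] = 7/7 = 1.

Answer: 1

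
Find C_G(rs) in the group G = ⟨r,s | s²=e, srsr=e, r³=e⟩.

⟨rs⟩ ⊆ C_G(rs) since powers of rs commute with rs; so |C_G(rs)| ≥ |⟨rs⟩| = 2.
By orbit–stabilizer, |C_G(rs)| = |G| / |conj. class of rs| = 6 / 3 = 2.
The 2 elements commuting with rs are {e, rs}.

Answer: {e, rs}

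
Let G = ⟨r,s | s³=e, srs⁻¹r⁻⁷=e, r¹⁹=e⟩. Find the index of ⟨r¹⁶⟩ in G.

First find ord(r¹⁶) by computing successive powers:
  (r¹⁶)¹ = r¹⁶, (r¹⁶)² = r¹³, (r¹⁶)³ = r¹⁰, (r¹⁶)⁴ = r⁷, (r¹⁶)⁵ = r⁴, (r¹⁶)⁶ = r, (r¹⁶)⁷ = r¹⁷, (r¹⁶)⁸ = r¹⁴, (r¹⁶)⁹ = r¹¹, (r¹⁶)¹⁰ = r⁸, (r¹⁶)¹¹ = r⁵, (r¹⁶)¹² = r², (r¹⁶)¹³ = r¹⁸, (r¹⁶)¹⁴ = r¹⁵, (r¹⁶)¹⁵ = r¹², (r¹⁶)¹⁶ = r⁹, (r¹⁶)¹⁷ = r⁶, (r¹⁶)¹⁸ = r³, (r¹⁶)¹⁹ = e.
So |⟨r¹⁶⟩| = ord(r¹⁶) = 19. With |G| = 57, by Lagrange [G : ⟨r¹⁶⟩] = 57/19 = 3.

Answer: 3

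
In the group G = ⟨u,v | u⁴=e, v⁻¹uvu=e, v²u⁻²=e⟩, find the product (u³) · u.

Compute (u³) · u by multiplying left to right and reducing via the relations at each step:
  (u³) · u = e

Answer: e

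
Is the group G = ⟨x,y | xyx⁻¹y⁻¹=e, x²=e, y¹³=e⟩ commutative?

Each pair of generators commutes: x·y = xy = y·x. Since the generators pairwise commute, every element of G commutes with every other, so G is abelian.

Answer: Yes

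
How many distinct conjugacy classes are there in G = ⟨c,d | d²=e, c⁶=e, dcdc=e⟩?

The conjugacy classes (representative and size) are:
  [e] (size 1), [c⁵] (size 2), [c⁴] (size 2), [c³] (size 1), [d] (size 3), [c³d] (size 3).
Class equation: 1 + 2 + 2 + 1 + 3 + 3 = 12 = |G|. So G has 6 conjugacy classes.

Answer: 6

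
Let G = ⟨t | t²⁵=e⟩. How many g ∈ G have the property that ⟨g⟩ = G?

G is cyclic of order 25. An element generates G iff its order is 25, and a cyclic group of order 25 has exactly φ(25) = 20 such elements.

Answer: 20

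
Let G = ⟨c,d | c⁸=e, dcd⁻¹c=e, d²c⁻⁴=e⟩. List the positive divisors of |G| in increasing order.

|G| = 16 = 2⁴. By Lagrange's theorem the order of any subgroup divides 16; the divisors of 16 are 1, 2, 4, 8, 16.

Answer: 1, 2, 4, 8, 16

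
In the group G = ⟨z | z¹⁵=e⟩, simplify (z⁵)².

Compute successive powers of (z⁵), reducing at each step:
  (z⁵)²: (z⁵) · z⁵ = z¹⁰

Answer: z¹⁰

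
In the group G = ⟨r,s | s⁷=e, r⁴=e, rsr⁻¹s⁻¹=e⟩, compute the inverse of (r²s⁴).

The order of (r²s⁴) is 14 (smallest k with (r²s⁴)ᵏ = e), so (r²s⁴)⁻¹ = (r²s⁴)¹³ = r²s³.
Check: (r²s⁴) · (r²s³) → (r²s⁴) · r² = s⁴;   (s⁴) · s³ = e, giving e as required.

Answer: r²s³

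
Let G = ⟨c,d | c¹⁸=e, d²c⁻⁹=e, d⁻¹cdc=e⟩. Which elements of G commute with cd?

⟨cd⟩ ⊆ C_G(cd) since powers of cd commute with cd; so |C_G(cd)| ≥ |⟨cd⟩| = 4.
By orbit–stabilizer, |C_G(cd)| = |G| / |conj. class of cd| = 36 / 9 = 4.
The 4 elements commuting with cd are {e, c⁹, cd, cd⁻¹}.

Answer: {e, c⁹, cd, cd⁻¹}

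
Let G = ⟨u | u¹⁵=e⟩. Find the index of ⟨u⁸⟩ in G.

First find ord(u⁸) by computing successive powers:
  (u⁸)¹ = u⁸, (u⁸)² = u, (u⁸)³ = u⁹, (u⁸)⁴ = u², (u⁸)⁵ = u¹⁰, (u⁸)⁶ = u³, (u⁸)⁷ = u¹¹, (u⁸)⁸ = u⁴, (u⁸)⁹ = u¹², (u⁸)¹⁰ = u⁵, (u⁸)¹¹ = u¹³, (u⁸)¹² = u⁶, (u⁸)¹³ = u¹⁴, (u⁸)¹⁴ = u⁷, (u⁸)¹⁵ = e.
So |⟨u⁸⟩| = ord(u⁸) = 15. With |G| = 15, by Lagrange [G : ⟨u⁸⟩] = 15/15 = 1.

Answer: 1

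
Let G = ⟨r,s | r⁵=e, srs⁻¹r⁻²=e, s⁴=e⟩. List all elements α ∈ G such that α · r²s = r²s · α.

⟨r²s⟩ ⊆ C_G(r²s) since powers of r²s commute with r²s; so |C_G(r²s)| ≥ |⟨r²s⟩| = 4.
By orbit–stabilizer, |C_G(r²s)| = |G| / |conj. class of r²s| = 20 / 5 = 4.
The 4 elements commuting with r²s are {e, r²s, rs², r⁴s³}.

Answer: {e, r²s, rs², r⁴s³}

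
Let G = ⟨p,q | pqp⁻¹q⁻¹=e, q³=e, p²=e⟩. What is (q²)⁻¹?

The order of (q²) is 3 (smallest k with (q²)ᵏ = e), so (q²)⁻¹ = (q²)² = q.
Check: (q²) · q → (q²) · q = e, giving e as required.

Answer: q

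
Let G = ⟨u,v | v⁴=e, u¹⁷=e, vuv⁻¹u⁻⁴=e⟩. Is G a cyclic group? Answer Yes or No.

Every cyclic group is abelian. But u·v = uv while v·u = u⁴v, so u·v ≠ v·u and G is not abelian. Hence G is not cyclic.

Answer: No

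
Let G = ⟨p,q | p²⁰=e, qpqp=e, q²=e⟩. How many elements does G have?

Enumerate words in the generators, reducing via the relations: the distinct elements are
  {e, p, q, pq, p², p³, p⁴, p⁵, p⁶, p⁷, p⁸, p⁹, p²q, p³q, p¹², p¹³, p¹¹, p¹⁰, p¹⁴, p¹⁵, p¹⁶, p¹⁷, p¹⁸, p¹⁹, p⁴q, p⁵q, p⁶q, p⁷q, p⁸q, p⁹q, p¹²q, p¹³q, p¹¹q, p¹⁰q, p¹⁴q, p¹⁵q, p¹⁶q, p¹⁷q, p¹⁸q, p¹⁹q}.
No further products give new elements, so |G| = 40.

Answer: 40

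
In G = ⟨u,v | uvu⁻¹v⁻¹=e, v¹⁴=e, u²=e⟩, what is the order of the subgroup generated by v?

|⟨v⟩| equals the order of v. Compute successive powers until reaching e:
  v¹ = v, v² = v², v³ = v³, v⁴ = v⁴, v⁵ = v⁵, v⁶ = v⁶, v⁷ = v⁷, v⁸ = v⁸, v⁹ = v⁹, v¹⁰ = v¹⁰, v¹¹ = v¹¹, v¹² = v¹², v¹³ = v¹³, v¹⁴ = e.
The smallest positive k with vᵏ = e is 14, so |⟨v⟩| = 14.

Answer: 14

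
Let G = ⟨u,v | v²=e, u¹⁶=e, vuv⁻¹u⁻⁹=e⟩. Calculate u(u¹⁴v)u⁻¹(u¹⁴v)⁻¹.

[u, (u¹⁴v)] = u·(u¹⁴v)·u⁻¹·(u¹⁴v)⁻¹.
  u · (u¹⁴v) = u¹⁵v
  (u¹⁵v) · (u¹⁵) = u⁶v
  (u⁶v) · (u²v) = u⁸

Answer: u⁸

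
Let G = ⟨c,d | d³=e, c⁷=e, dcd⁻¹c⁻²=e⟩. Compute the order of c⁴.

Compute successive powers until reaching e:
  (c⁴)¹ = c⁴, (c⁴)² = c, (c⁴)³ = c⁵, (c⁴)⁴ = c², (c⁴)⁵ = c⁶, (c⁴)⁶ = c³, (c⁴)⁷ = e.
The smallest positive k with (c⁴)ᵏ = e is 7.

Answer: 7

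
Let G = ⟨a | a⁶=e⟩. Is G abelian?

G has a single generator, so G is cyclic and hence abelian.

Answer: Yes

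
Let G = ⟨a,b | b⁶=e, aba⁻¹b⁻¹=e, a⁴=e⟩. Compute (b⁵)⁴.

Compute successive powers of (b⁵), reducing at each step:
  (b⁵)²: (b⁵) · b⁵ = b⁴
  (b⁵)³: (b⁴) · b⁵ = b³
  (b⁵)⁴: (b³) · b⁵ = b²

Answer: b²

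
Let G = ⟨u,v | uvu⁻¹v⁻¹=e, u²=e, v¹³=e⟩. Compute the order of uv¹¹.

Compute successive powers until reaching e:
  (uv¹¹)¹ = uv¹¹, (uv¹¹)² = v⁹, (uv¹¹)³ = uv⁷, (uv¹¹)⁴ = v⁵, (uv¹¹)⁵ = uv³, (uv¹¹)⁶ = v, (uv¹¹)⁷ = uv¹², (uv¹¹)⁸ = v¹⁰, (uv¹¹)⁹ = uv⁸, (uv¹¹)¹⁰ = v⁶, (uv¹¹)¹¹ = uv⁴, (uv¹¹)¹² = v², (uv¹¹)¹³ = u, (uv¹¹)¹⁴ = v¹¹, (uv¹¹)¹⁵ = uv⁹, (uv¹¹)¹⁶ = v⁷, (uv¹¹)¹⁷ = uv⁵, (uv¹¹)¹⁸ = v³, (uv¹¹)¹⁹ = uv, (uv¹¹)²⁰ = v¹², (uv¹¹)²¹ = uv¹⁰, (uv¹¹)²² = v⁸, (uv¹¹)²³ = uv⁶, (uv¹¹)²⁴ = v⁴, (uv¹¹)²⁵ = uv², (uv¹¹)²⁶ = e.
The smallest positive k with (uv¹¹)ᵏ = e is 26.

Answer: 26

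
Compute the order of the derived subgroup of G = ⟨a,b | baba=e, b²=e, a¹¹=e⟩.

G' = [G, G] is generated by all commutators. The generator-pair commutators are: [a, b] = a².
The subgroup they normally generate is {e, a, a², a³, a⁴, a⁵, a⁶, a⁷, a⁸, a⁹, a¹⁰}, of order 11.
Check: |G/G'| = 22/11 = 2 is the order of the abelianisation.

Answer: 11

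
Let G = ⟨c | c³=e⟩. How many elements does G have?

G is generated by a single element, so G is cyclic. The relator gives c³ = e and no smaller power is forced to be e, so the 3 powers {c, e, c²} are distinct. Hence |G| = 3.

Answer: 3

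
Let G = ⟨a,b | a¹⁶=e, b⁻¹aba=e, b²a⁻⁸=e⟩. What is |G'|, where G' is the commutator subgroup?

G' = [G, G] is generated by all commutators. The generator-pair commutators are: [a, b] = a².
The subgroup they normally generate is {e, a², a⁴, a⁶, a⁸, a¹⁰, a¹², a¹⁴}, of order 8.
Check: |G/G'| = 32/8 = 4 is the order of the abelianisation.

Answer: 8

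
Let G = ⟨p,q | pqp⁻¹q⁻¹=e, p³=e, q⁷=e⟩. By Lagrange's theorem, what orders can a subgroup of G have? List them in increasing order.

|G| = 21 = 3 · 7. By Lagrange's theorem the order of any subgroup divides 21; the divisors of 21 are 1, 3, 7, 21.

Answer: 1, 3, 7, 21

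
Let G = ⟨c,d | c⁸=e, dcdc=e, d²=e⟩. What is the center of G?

An element z ∈ Z(G) iff z commutes with every generator.
For example c⁴ is central: (c⁴)·c = c⁵ = c·(c⁴); (c⁴)·d = c⁴d = d·(c⁴).
Whereas c ∉ Z(G) since c·d = cd ≠ c⁷d = d·c.
Checking each of the 16 elements this way gives Z(G) = {e, c⁴}, of order 2.

Answer: {e, c⁴}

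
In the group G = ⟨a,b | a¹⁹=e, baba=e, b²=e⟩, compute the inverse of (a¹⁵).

The order of (a¹⁵) is 19 (smallest k with (a¹⁵)ᵏ = e), so (a¹⁵)⁻¹ = (a¹⁵)¹⁸ = a⁴.
Check: (a¹⁵) · (a⁴) → (a¹⁵) · a⁴ = e, giving e as required.

Answer: a⁴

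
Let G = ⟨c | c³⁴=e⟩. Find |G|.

G is generated by a single element, so G is cyclic. The relator gives c³⁴ = e and no smaller power is forced to be e, so the 34 powers {c, e, c², c³, c⁴, c⁵, c⁶, c⁷, c⁸, c⁹, c²², c²³, c²¹, c²⁰, c²⁴, c²⁵, c²⁶, c²⁷, c²⁸, c²⁹, c³², c³³, c³¹, c³⁰, c¹², c¹³, c¹¹, c¹⁰, c¹⁴, c¹⁵, c¹⁶, c¹⁷, c¹⁸, c¹⁹} are distinct. Hence |G| = 34.

Answer: 34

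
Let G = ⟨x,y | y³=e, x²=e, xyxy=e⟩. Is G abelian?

x·y = xy but y·x = xy², so x·y ≠ y·x and G is not abelian.

Answer: No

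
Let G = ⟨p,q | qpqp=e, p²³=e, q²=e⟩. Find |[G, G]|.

G' = [G, G] is generated by all commutators. The generator-pair commutators are: [p, q] = p².
The subgroup they normally generate is {e, p, p², p³, p⁴, p⁵, p⁶, p⁷, p⁸, p⁹, p¹⁰, p¹¹, p¹², p¹³, p¹⁴, p¹⁵, p¹⁶, p¹⁷, p¹⁸, p¹⁹, p²⁰, p²¹, p²²}, of order 23.
Check: |G/G'| = 46/23 = 2 is the order of the abelianisation.

Answer: 23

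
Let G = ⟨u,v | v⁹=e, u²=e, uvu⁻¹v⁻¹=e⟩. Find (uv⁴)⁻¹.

The order of (uv⁴) is 18 (smallest k with (uv⁴)ᵏ = e), so (uv⁴)⁻¹ = (uv⁴)¹⁷ = uv⁵.
Check: (uv⁴) · (uv⁵) → (uv⁴) · u = v⁴;   (v⁴) · v⁵ = e, giving e as required.

Answer: uv⁵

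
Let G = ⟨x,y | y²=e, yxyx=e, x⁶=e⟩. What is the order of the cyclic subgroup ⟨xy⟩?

|⟨xy⟩| equals the order of xy. Compute successive powers until reaching e:
  (xy)¹ = xy, (xy)² = e.
The smallest positive k with (xy)ᵏ = e is 2, so |⟨xy⟩| = 2.

Answer: 2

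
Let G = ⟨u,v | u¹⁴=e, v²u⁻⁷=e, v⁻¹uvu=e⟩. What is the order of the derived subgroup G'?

G' = [G, G] is generated by all commutators. The generator-pair commutators are: [u, v] = u².
The subgroup they normally generate is {e, u², u⁴, u⁶, u⁸, u¹⁰, u¹²}, of order 7.
Check: |G/G'| = 28/7 = 4 is the order of the abelianisation.

Answer: 7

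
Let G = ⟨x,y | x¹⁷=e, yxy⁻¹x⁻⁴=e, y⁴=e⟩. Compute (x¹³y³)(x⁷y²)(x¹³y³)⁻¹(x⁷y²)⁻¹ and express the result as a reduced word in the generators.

[(x¹³y³), (x⁷y²)] = (x¹³y³)·(x⁷y²)·(x¹³y³)⁻¹·(x⁷y²)⁻¹.
  (x¹³y³) · (x⁷y²) = x²y
  (x²y) · (x¹⁶y) = x¹⁵y²
  (x¹⁵y²) · (x⁷y²) = x⁸

Answer: x⁸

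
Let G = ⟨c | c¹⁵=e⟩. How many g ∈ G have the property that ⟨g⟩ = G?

G is cyclic of order 15. An element generates G iff its order is 15, and a cyclic group of order 15 has exactly φ(15) = 8 such elements.

Answer: 8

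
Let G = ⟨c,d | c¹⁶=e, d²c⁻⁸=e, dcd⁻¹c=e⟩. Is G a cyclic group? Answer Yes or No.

Every cyclic group is abelian. But c·d = cd while d·c = c⁷d⁻¹, so c·d ≠ d·c and G is not abelian. Hence G is not cyclic.

Answer: No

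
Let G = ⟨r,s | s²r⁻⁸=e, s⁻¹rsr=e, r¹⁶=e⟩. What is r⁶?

Compute successive powers of r, reducing at each step:
  r²: r · r = r²
  r³: (r²) · r = r³
  r⁴: (r³) · r = r⁴
  r⁵: (r⁴) · r = r⁵
  r⁶: (r⁵) · r = r⁶

Answer: r⁶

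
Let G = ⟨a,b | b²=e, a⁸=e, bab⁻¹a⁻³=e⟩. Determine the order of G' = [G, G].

G' = [G, G] is generated by all commutators. The generator-pair commutators are: [a, b] = a⁶.
The subgroup they normally generate is {e, a², a⁴, a⁶}, of order 4.
Check: |G/G'| = 16/4 = 4 is the order of the abelianisation.

Answer: 4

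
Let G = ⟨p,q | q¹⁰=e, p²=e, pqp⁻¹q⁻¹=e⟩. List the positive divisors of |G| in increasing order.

|G| = 20 = 2² · 5. By Lagrange's theorem the order of any subgroup divides 20; the divisors of 20 are 1, 2, 4, 5, 10, 20.

Answer: 1, 2, 4, 5, 10, 20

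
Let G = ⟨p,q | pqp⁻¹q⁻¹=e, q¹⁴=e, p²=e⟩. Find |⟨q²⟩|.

|⟨q²⟩| equals the order of q². Compute successive powers until reaching e:
  (q²)¹ = q², (q²)² = q⁴, (q²)³ = q⁶, (q²)⁴ = q⁸, (q²)⁵ = q¹⁰, (q²)⁶ = q¹², (q²)⁷ = e.
The smallest positive k with (q²)ᵏ = e is 7, so |⟨q²⟩| = 7.

Answer: 7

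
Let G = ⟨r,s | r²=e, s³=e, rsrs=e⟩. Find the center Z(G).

An element z ∈ Z(G) iff z commutes with every generator.
For example e is central: e·r = r = r·e; e·s = s = s·e.
Whereas r ∉ Z(G) since r·s = rs ≠ rs² = s·r.
Checking each of the 6 elements this way gives Z(G) = {e}, of order 1.

Answer: {e}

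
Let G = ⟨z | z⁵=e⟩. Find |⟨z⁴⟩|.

|⟨z⁴⟩| equals the order of z⁴. Compute successive powers until reaching e:
  (z⁴)¹ = z⁴, (z⁴)² = z³, (z⁴)³ = z², (z⁴)⁴ = z, (z⁴)⁵ = e.
The smallest positive k with (z⁴)ᵏ = e is 5, so |⟨z⁴⟩| = 5.

Answer: 5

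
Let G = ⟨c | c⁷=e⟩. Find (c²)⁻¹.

The order of (c²) is 7 (smallest k with (c²)ᵏ = e), so (c²)⁻¹ = (c²)⁶ = c⁵.
Check: (c²) · (c⁵) → (c²) · c⁵ = e, giving e as required.

Answer: c⁵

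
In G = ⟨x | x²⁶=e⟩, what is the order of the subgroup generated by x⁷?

|⟨x⁷⟩| equals the order of x⁷. Compute successive powers until reaching e:
  (x⁷)¹ = x⁷, (x⁷)² = x¹⁴, (x⁷)³ = x²¹, (x⁷)⁴ = x², (x⁷)⁵ = x⁹, (x⁷)⁶ = x¹⁶, (x⁷)⁷ = x²³, (x⁷)⁸ = x⁴, (x⁷)⁹ = x¹¹, (x⁷)¹⁰ = x¹⁸, (x⁷)¹¹ = x²⁵, (x⁷)¹² = x⁶, (x⁷)¹³ = x¹³, (x⁷)¹⁴ = x²⁰, (x⁷)¹⁵ = x, (x⁷)¹⁶ = x⁸, (x⁷)¹⁷ = x¹⁵, (x⁷)¹⁸ = x²², (x⁷)¹⁹ = x³, (x⁷)²⁰ = x¹⁰, (x⁷)²¹ = x¹⁷, (x⁷)²² = x²⁴, (x⁷)²³ = x⁵, (x⁷)²⁴ = x¹², (x⁷)²⁵ = x¹⁹, (x⁷)²⁶ = e.
The smallest positive k with (x⁷)ᵏ = e is 26, so |⟨x⁷⟩| = 26.

Answer: 26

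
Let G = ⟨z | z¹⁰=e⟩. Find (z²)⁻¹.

The order of (z²) is 5 (smallest k with (z²)ᵏ = e), so (z²)⁻¹ = (z²)⁴ = z⁸.
Check: (z²) · (z⁸) → (z²) · z⁸ = e, giving e as required.

Answer: z⁸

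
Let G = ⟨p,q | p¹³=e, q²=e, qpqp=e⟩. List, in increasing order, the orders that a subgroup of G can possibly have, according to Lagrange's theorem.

|G| = 26 = 2 · 13. By Lagrange's theorem the order of any subgroup divides 26; the divisors of 26 are 1, 2, 13, 26.

Answer: 1, 2, 13, 26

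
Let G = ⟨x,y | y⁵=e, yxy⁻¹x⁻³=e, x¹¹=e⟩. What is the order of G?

Enumerate words in the generators, reducing via the relations: the distinct elements are
  {e, x, y, xy, x², x³, x⁴, x⁵, x⁶, x⁷, x⁸, x⁹, y², y³, y⁴, xy², xy³, xy⁴, x²y, x³y, x¹⁰, x⁴y, x⁵y, x⁶y, x⁷y, x⁸y, x⁹y, x²y², x²y³, x²y⁴, x³y², x³y³, x³y⁴, x¹⁰y, x⁴y², x⁴y³, x⁴y⁴, x⁵y², x⁵y³, x⁵y⁴, x⁶y², x⁶y³, x⁶y⁴, x⁷y², x⁷y³, x⁷y⁴, x⁸y², x⁸y³, x⁸y⁴, x⁹y², x⁹y³, x⁹y⁴, x¹⁰y², x¹⁰y³, x¹⁰y⁴}.
No further products give new elements, so |G| = 55.

Answer: 55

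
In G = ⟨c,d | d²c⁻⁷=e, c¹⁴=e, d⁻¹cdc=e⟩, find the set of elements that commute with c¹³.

⟨c¹³⟩ ⊆ C_G(c¹³) since powers of c¹³ commute with c¹³; so |C_G(c¹³)| ≥ |⟨c¹³⟩| = 14.
By orbit–stabilizer, |C_G(c¹³)| = |G| / |conj. class of c¹³| = 28 / 2 = 14.
The 14 elements commuting with c¹³ are {e, c, c², c³, c⁴, c⁵, c⁶, c⁷, c⁸, c⁹, c¹⁰, c¹¹, c¹², c¹³}.

Answer: {e, c, c², c³, c⁴, c⁵, c⁶, c⁷, c⁸, c⁹, c¹⁰, c¹¹, c¹², c¹³}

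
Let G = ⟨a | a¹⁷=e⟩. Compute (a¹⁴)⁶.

Compute successive powers of (a¹⁴), reducing at each step:
  (a¹⁴)²: (a¹⁴) · a¹⁴ = a¹¹
  (a¹⁴)³: (a¹¹) · a¹⁴ = a⁸
  (a¹⁴)⁴: (a⁸) · a¹⁴ = a⁵
  (a¹⁴)⁵: (a⁵) · a¹⁴ = a²
  (a¹⁴)⁶: (a²) · a¹⁴ = a¹⁶

Answer: a¹⁶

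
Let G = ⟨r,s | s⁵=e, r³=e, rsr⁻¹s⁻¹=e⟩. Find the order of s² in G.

Compute successive powers until reaching e:
  (s²)¹ = s², (s²)² = s⁴, (s²)³ = s, (s²)⁴ = s³, (s²)⁵ = e.
The smallest positive k with (s²)ᵏ = e is 5.

Answer: 5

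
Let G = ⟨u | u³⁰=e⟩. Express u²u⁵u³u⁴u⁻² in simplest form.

Multiply left to right, reducing at each step:
  (u²) · u⁵ = u⁷
  (u⁷) · u³ = u¹⁰
  (u¹⁰) · u⁴ = u¹⁴
  (u¹⁴) · u⁻² = u¹²

Answer: u¹²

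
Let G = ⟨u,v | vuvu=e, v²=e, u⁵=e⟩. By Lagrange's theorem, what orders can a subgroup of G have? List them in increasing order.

|G| = 10 = 2 · 5. By Lagrange's theorem the order of any subgroup divides 10; the divisors of 10 are 1, 2, 5, 10.

Answer: 1, 2, 5, 10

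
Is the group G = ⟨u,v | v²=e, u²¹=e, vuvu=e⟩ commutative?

u·v = uv but v·u = u²⁰v, so u·v ≠ v·u and G is not abelian.

Answer: No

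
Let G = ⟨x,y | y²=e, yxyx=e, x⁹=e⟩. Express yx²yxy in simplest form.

Multiply left to right, reducing at each step:
  y · x² = x⁷y
  (x⁷y) · y = x⁷
  (x⁷) · x = x⁸
  (x⁸) · y = x⁸y

Answer: x⁸y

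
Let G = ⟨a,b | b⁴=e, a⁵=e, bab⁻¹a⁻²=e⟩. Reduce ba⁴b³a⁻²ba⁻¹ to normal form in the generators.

Multiply left to right, reducing at each step:
  b · a⁴ = a³b
  (a³b) · b³ = a³
  (a³) · a⁻² = a
  a · b = ab
  (ab) · a⁻¹ = a⁴b

Answer: a⁴b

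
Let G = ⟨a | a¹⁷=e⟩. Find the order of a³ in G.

Compute successive powers until reaching e:
  (a³)¹ = a³, (a³)² = a⁶, (a³)³ = a⁹, (a³)⁴ = a¹², (a³)⁵ = a¹⁵, (a³)⁶ = a, (a³)⁷ = a⁴, (a³)⁸ = a⁷, (a³)⁹ = a¹⁰, (a³)¹⁰ = a¹³, (a³)¹¹ = a¹⁶, (a³)¹² = a², (a³)¹³ = a⁵, (a³)¹⁴ = a⁸, (a³)¹⁵ = a¹¹, (a³)¹⁶ = a¹⁴, (a³)¹⁷ = e.
The smallest positive k with (a³)ᵏ = e is 17.

Answer: 17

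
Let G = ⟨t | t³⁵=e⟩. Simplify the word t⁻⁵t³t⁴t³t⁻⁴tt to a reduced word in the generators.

Multiply left to right, reducing at each step:
  (t³⁰) · t³ = t³³
  (t³³) · t⁴ = t²
  (t²) · t³ = t⁵
  (t⁵) · t⁻⁴ = t
  t · t = t²
  (t²) · t = t³

Answer: t³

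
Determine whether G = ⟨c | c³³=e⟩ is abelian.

G has a single generator, so G is cyclic and hence abelian.

Answer: Yes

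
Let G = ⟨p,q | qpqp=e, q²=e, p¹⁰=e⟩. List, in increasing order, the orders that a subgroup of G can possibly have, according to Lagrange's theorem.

|G| = 20 = 2² · 5. By Lagrange's theorem the order of any subgroup divides 20; the divisors of 20 are 1, 2, 4, 5, 10, 20.

Answer: 1, 2, 4, 5, 10, 20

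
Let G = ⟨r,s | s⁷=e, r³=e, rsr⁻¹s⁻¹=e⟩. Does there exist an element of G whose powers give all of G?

|G| = 21. The element rs has order 21 (its powers give 21 distinct elements), so ⟨rs⟩ = G and G is cyclic.

Answer: Yes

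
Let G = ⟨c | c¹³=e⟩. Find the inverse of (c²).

The order of (c²) is 13 (smallest k with (c²)ᵏ = e), so (c²)⁻¹ = (c²)¹² = c¹¹.
Check: (c²) · (c¹¹) → (c²) · c¹¹ = e, giving e as required.

Answer: c¹¹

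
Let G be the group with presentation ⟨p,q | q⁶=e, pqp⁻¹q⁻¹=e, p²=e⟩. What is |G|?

Enumerate words in the generators, reducing via the relations: the distinct elements are
  {e, p, q, pq, q², q³, q⁴, q⁵, pq², pq³, pq⁴, pq⁵}.
No further products give new elements, so |G| = 12.

Answer: 12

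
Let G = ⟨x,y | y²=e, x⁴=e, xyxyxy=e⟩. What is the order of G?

Enumerate words in the generators, reducing via the relations: the distinct elements are
  {e, x, y, xy, x², x³, yx, xyx, x²y, x³y, yx², yx³, xyx², xyx³, x²yx, x³yx, yx²y, xyx²y, x²yx², x²yx³, x³yx², x³yx³, x²yx²y, x³yx²y}.
No further products give new elements, so |G| = 24.

Answer: 24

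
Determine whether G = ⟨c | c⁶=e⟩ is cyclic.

|G| = 6. The element c has order 6 (its powers give 6 distinct elements), so ⟨c⟩ = G and G is cyclic.

Answer: Yes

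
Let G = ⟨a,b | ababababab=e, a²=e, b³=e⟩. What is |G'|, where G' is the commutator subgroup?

G' = [G, G] is generated by all commutators. The generator-pair commutators are: [a, b] = abab².
The subgroup they normally generate is {e, a, b, b², ab, aba, abab, ababa, b²ab²a, b²ab², b²a, ab², ba, bab, baba, ab²ab²a, ab²ab², ab²a, b²ab, b²aba, b²abab, bab²ab², bab²a, bab², abab², ab²ab, ab²aba, ab²abab, abab²ab², abab²a, b²ab²ab, abab²ab, abab²aba, abab²abab, b²ab²abab², b²ab²aba, b²ab²abab, b²abab²ab², b²abab²a, b²abab², babab², bab²ab, bab²aba, bab²abab, babab²ab², babab²a, babab²ab, ab²abab²ab², ab²abab²a, ab²abab², b²abab²ab, b²abab²aba, bab²abab²a, bab²abab², ab²abab²ab, ab²abab²aba, abab²abab²a, abab²abab², abab²abab²ab, bab²abab²ab}, of order 60.
Check: |G/G'| = 60/60 = 1 is the order of the abelianisation.

Answer: 60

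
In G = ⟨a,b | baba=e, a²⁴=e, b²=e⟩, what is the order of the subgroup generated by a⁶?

|⟨a⁶⟩| equals the order of a⁶. Compute successive powers until reaching e:
  (a⁶)¹ = a⁶, (a⁶)² = a¹², (a⁶)³ = a¹⁸, (a⁶)⁴ = e.
The smallest positive k with (a⁶)ᵏ = e is 4, so |⟨a⁶⟩| = 4.

Answer: 4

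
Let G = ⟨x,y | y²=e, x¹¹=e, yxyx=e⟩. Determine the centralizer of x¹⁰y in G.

⟨x¹⁰y⟩ ⊆ C_G(x¹⁰y) since powers of x¹⁰y commute with x¹⁰y; so |C_G(x¹⁰y)| ≥ |⟨x¹⁰y⟩| = 2.
By orbit–stabilizer, |C_G(x¹⁰y)| = |G| / |conj. class of x¹⁰y| = 22 / 11 = 2.
The 2 elements commuting with x¹⁰y are {e, x¹⁰y}.

Answer: {e, x¹⁰y}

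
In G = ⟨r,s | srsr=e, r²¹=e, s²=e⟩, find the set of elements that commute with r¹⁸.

⟨r¹⁸⟩ ⊆ C_G(r¹⁸) since powers of r¹⁸ commute with r¹⁸; so |C_G(r¹⁸)| ≥ |⟨r¹⁸⟩| = 7.
By orbit–stabilizer, |C_G(r¹⁸)| = |G| / |conj. class of r¹⁸| = 42 / 2 = 21.
The 21 elements commuting with r¹⁸ are {e, r, r², r³, r⁴, r⁵, r⁶, r⁷, r⁸, r⁹, r¹⁰, r¹¹, r¹², r¹³, r¹⁴, r¹⁵, r¹⁶, r¹⁷, r¹⁸, r¹⁹, r²⁰}.

Answer: {e, r, r², r³, r⁴, r⁵, r⁶, r⁷, r⁸, r⁹, r¹⁰, r¹¹, r¹², r¹³, r¹⁴, r¹⁵, r¹⁶, r¹⁷, r¹⁸, r¹⁹, r²⁰}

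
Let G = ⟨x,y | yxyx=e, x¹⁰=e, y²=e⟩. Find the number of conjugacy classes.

The conjugacy classes (representative and size) are:
  [e] (size 1), [x] (size 2), [x²] (size 2), [x³] (size 2), [x⁴] (size 2), [x⁵] (size 1), [x²y] (size 5), [x³y] (size 5).
Class equation: 1 + 2 + 2 + 2 + 2 + 1 + 5 + 5 = 20 = |G|. So G has 8 conjugacy classes.

Answer: 8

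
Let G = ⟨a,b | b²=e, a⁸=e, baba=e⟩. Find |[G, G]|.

G' = [G, G] is generated by all commutators. The generator-pair commutators are: [a, b] = a².
The subgroup they normally generate is {e, a², a⁴, a⁶}, of order 4.
Check: |G/G'| = 16/4 = 4 is the order of the abelianisation.

Answer: 4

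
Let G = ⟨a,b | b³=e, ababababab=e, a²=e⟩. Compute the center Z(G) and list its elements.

An element z ∈ Z(G) iff z commutes with every generator.
For example e is central: e·a = a = a·e; e·b = b = b·e.
Whereas a ∉ Z(G) since a·b = ab ≠ ba = b·a.
Checking each of the 60 elements this way gives Z(G) = {e}, of order 1.

Answer: {e}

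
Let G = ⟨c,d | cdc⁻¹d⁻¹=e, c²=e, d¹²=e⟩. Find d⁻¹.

The order of d is 12 (smallest k with dᵏ = e), so d⁻¹ = d¹¹ = d¹¹.
Check: d · (d¹¹) → d · d¹¹ = e, giving e as required.

Answer: d¹¹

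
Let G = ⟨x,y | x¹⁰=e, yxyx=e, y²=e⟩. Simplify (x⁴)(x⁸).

Compute (x⁴) · (x⁸) by multiplying left to right and reducing via the relations at each step:
  (x⁴) · x⁸ = x²

Answer: x²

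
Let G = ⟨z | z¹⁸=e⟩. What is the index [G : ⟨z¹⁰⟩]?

First find ord(z¹⁰) by computing successive powers:
  (z¹⁰)¹ = z¹⁰, (z¹⁰)² = z², (z¹⁰)³ = z¹², (z¹⁰)⁴ = z⁴, (z¹⁰)⁵ = z¹⁴, (z¹⁰)⁶ = z⁶, (z¹⁰)⁷ = z¹⁶, (z¹⁰)⁸ = z⁸, (z¹⁰)⁹ = e.
So |⟨z¹⁰⟩| = ord(z¹⁰) = 9. With |G| = 18, by Lagrange [G : ⟨z¹⁰⟩] = 18/9 = 2.

Answer: 2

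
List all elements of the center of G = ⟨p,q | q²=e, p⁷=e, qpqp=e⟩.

An element z ∈ Z(G) iff z commutes with every generator.
For example e is central: e·p = p = p·e; e·q = q = q·e.
Whereas p ∉ Z(G) since p·q = pq ≠ p⁶q = q·p.
Checking each of the 14 elements this way gives Z(G) = {e}, of order 1.

Answer: {e}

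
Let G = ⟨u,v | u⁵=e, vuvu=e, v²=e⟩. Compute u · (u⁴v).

Compute u · (u⁴v) by multiplying left to right and reducing via the relations at each step:
  u · u⁴ = e
  e · v = v

Answer: v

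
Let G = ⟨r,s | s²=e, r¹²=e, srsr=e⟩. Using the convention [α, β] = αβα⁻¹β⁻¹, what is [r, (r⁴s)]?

[r, (r⁴s)] = r·(r⁴s)·r⁻¹·(r⁴s)⁻¹.
  r · (r⁴s) = r⁵s
  (r⁵s) · (r¹¹) = r⁶s
  (r⁶s) · (r⁴s) = r²

Answer: r²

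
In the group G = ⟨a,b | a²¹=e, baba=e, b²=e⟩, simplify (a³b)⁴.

Compute successive powers of (a³b), reducing at each step:
  (a³b)²: (a³b) · a³ = b;   b · b = e
  (a³b)³: e · a³ = a³;   (a³) · b = a³b
  (a³b)⁴: (a³b) · a³ = b;   b · b = e

Answer: e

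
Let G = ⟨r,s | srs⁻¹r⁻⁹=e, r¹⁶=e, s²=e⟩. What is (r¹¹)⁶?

Compute successive powers of (r¹¹), reducing at each step:
  (r¹¹)²: (r¹¹) · r¹¹ = r⁶
  (r¹¹)³: (r⁶) · r¹¹ = r
  (r¹¹)⁴: r · r¹¹ = r¹²
  (r¹¹)⁵: (r¹²) · r¹¹ = r⁷
  (r¹¹)⁶: (r⁷) · r¹¹ = r²

Answer: r²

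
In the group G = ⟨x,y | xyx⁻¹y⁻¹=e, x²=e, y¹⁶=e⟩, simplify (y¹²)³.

Compute successive powers of (y¹²), reducing at each step:
  (y¹²)²: (y¹²) · y¹² = y⁸
  (y¹²)³: (y⁸) · y¹² = y⁴

Answer: y⁴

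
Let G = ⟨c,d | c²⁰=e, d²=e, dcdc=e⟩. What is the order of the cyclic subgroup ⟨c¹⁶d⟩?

|⟨c¹⁶d⟩| equals the order of c¹⁶d. Compute successive powers until reaching e:
  (c¹⁶d)¹ = c¹⁶d, (c¹⁶d)² = e.
The smallest positive k with (c¹⁶d)ᵏ = e is 2, so |⟨c¹⁶d⟩| = 2.

Answer: 2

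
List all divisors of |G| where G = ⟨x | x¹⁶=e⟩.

|G| = 16 = 2⁴. By Lagrange's theorem the order of any subgroup divides 16; the divisors of 16 are 1, 2, 4, 8, 16.

Answer: 1, 2, 4, 8, 16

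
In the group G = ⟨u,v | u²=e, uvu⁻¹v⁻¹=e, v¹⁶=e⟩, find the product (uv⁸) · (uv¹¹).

Compute (uv⁸) · (uv¹¹) by multiplying left to right and reducing via the relations at each step:
  (uv⁸) · u = v⁸
  (v⁸) · v¹¹ = v³

Answer: v³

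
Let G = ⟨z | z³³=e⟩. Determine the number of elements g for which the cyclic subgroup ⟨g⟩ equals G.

G is cyclic of order 33. An element generates G iff its order is 33, and a cyclic group of order 33 has exactly φ(33) = 20 such elements.

Answer: 20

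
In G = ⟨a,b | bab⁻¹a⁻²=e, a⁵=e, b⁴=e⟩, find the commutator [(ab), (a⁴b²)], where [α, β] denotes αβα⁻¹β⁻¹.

[(ab), (a⁴b²)] = (ab)·(a⁴b²)·(ab)⁻¹·(a⁴b²)⁻¹.
  (ab) · (a⁴b²) = a⁴b³
  (a⁴b³) · (a²b³) = b²
  (b²) · (a⁴b²) = a

Answer: a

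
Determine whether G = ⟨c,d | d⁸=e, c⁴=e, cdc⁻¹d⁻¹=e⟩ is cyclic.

|G| = 32, but the maximum element order in G is 8 < 32. No single element generates all of G, so G is not cyclic.

Answer: No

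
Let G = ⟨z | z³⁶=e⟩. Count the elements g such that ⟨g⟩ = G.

G is cyclic of order 36. An element generates G iff its order is 36, and a cyclic group of order 36 has exactly φ(36) = 12 such elements.

Answer: 12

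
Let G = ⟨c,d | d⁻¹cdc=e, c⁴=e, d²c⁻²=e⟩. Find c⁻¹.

The order of c is 4 (smallest k with cᵏ = e), so c⁻¹ = c³ = c³.
Check: c · (c³) → c · c³ = e, giving e as required.

Answer: c³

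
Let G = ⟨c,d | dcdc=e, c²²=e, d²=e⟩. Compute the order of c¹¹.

Compute successive powers until reaching e:
  (c¹¹)¹ = c¹¹, (c¹¹)² = e.
The smallest positive k with (c¹¹)ᵏ = e is 2.

Answer: 2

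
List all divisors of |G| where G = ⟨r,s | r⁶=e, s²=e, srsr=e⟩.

|G| = 12 = 2² · 3. By Lagrange's theorem the order of any subgroup divides 12; the divisors of 12 are 1, 2, 3, 4, 6, 12.

Answer: 1, 2, 3, 4, 6, 12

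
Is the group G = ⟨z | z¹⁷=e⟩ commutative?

G has a single generator, so G is cyclic and hence abelian.

Answer: Yes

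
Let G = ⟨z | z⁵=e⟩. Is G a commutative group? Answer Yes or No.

G has a single generator, so G is cyclic and hence abelian.

Answer: Yes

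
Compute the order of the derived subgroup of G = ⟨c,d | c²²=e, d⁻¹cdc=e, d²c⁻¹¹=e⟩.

G' = [G, G] is generated by all commutators. The generator-pair commutators are: [c, d] = c².
The subgroup they normally generate is {e, c², c⁴, c⁶, c⁸, c¹⁰, c¹², c¹⁴, c¹⁶, c¹⁸, c²⁰}, of order 11.
Check: |G/G'| = 44/11 = 4 is the order of the abelianisation.

Answer: 11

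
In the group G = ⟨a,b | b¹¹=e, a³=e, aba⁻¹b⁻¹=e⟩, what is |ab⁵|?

Compute successive powers until reaching e:
  (ab⁵)¹ = ab⁵, (ab⁵)² = a²b¹⁰, (ab⁵)³ = b⁴, (ab⁵)⁴ = ab⁹, (ab⁵)⁵ = a²b³, (ab⁵)⁶ = b⁸, (ab⁵)⁷ = ab², (ab⁵)⁸ = a²b⁷, (ab⁵)⁹ = b, (ab⁵)¹⁰ = ab⁶, (ab⁵)¹¹ = a², (ab⁵)¹² = b⁵, (ab⁵)¹³ = ab¹⁰, (ab⁵)¹⁴ = a²b⁴, (ab⁵)¹⁵ = b⁹, (ab⁵)¹⁶ = ab³, (ab⁵)¹⁷ = a²b⁸, (ab⁵)¹⁸ = b², (ab⁵)¹⁹ = ab⁷, (ab⁵)²⁰ = a²b, (ab⁵)²¹ = b⁶, (ab⁵)²² = a, (ab⁵)²³ = a²b⁵, (ab⁵)²⁴ = b¹⁰, (ab⁵)²⁵ = ab⁴, (ab⁵)²⁶ = a²b⁹, (ab⁵)²⁷ = b³, (ab⁵)²⁸ = ab⁸, (ab⁵)²⁹ = a²b², (ab⁵)³⁰ = b⁷, (ab⁵)³¹ = ab, (ab⁵)³² = a²b⁶, (ab⁵)³³ = e.
The smallest positive k with (ab⁵)ᵏ = e is 33.

Answer: 33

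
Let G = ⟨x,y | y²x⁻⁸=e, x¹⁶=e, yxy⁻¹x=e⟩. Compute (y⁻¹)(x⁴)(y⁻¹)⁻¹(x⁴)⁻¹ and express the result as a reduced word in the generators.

[(y⁻¹), (x⁴)] = (y⁻¹)·(x⁴)·(y⁻¹)⁻¹·(x⁴)⁻¹.
  (y⁻¹) · (x⁴) = x⁴y
  (x⁴y) · y = x¹²
  (x¹²) · (x¹²) = x⁸

Answer: x⁸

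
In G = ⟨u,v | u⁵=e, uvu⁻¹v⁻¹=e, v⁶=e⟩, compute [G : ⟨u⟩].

First find ord(u) by computing successive powers:
  u¹ = u, u² = u², u³ = u³, u⁴ = u⁴, u⁵ = e.
So |⟨u⟩| = ord(u) = 5. With |G| = 30, by Lagrange [G : ⟨u⟩] = 30/5 = 6.

Answer: 6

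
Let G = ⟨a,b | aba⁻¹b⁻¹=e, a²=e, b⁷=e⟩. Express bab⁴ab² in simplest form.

Multiply left to right, reducing at each step:
  b · a = ab
  (ab) · b⁴ = ab⁵
  (ab⁵) · a = b⁵
  (b⁵) · b² = e

Answer: e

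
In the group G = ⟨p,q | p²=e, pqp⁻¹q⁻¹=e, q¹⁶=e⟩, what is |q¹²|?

Compute successive powers until reaching e:
  (q¹²)¹ = q¹², (q¹²)² = q⁸, (q¹²)³ = q⁴, (q¹²)⁴ = e.
The smallest positive k with (q¹²)ᵏ = e is 4.

Answer: 4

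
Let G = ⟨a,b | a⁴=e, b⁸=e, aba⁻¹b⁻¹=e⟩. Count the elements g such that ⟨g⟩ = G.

⟨g⟩ = G would require ord(g) = |G| = 32, but the maximum element order in G is 8 < 32. So G is not cyclic and no single element generates it: the count is 0.

Answer: 0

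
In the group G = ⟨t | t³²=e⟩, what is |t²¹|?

Compute successive powers until reaching e:
  (t²¹)¹ = t²¹, (t²¹)² = t¹⁰, (t²¹)³ = t³¹, (t²¹)⁴ = t²⁰, (t²¹)⁵ = t⁹, (t²¹)⁶ = t³⁰, (t²¹)⁷ = t¹⁹, (t²¹)⁸ = t⁸, (t²¹)⁹ = t²⁹, (t²¹)¹⁰ = t¹⁸, (t²¹)¹¹ = t⁷, (t²¹)¹² = t²⁸, (t²¹)¹³ = t¹⁷, (t²¹)¹⁴ = t⁶, (t²¹)¹⁵ = t²⁷, (t²¹)¹⁶ = t¹⁶, (t²¹)¹⁷ = t⁵, (t²¹)¹⁸ = t²⁶, (t²¹)¹⁹ = t¹⁵, (t²¹)²⁰ = t⁴, (t²¹)²¹ = t²⁵, (t²¹)²² = t¹⁴, (t²¹)²³ = t³, (t²¹)²⁴ = t²⁴, (t²¹)²⁵ = t¹³, (t²¹)²⁶ = t², (t²¹)²⁷ = t²³, (t²¹)²⁸ = t¹², (t²¹)²⁹ = t, (t²¹)³⁰ = t²², (t²¹)³¹ = t¹¹, (t²¹)³² = e.
The smallest positive k with (t²¹)ᵏ = e is 32.

Answer: 32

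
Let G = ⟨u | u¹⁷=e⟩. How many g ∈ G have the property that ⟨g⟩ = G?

G is cyclic of order 17. An element generates G iff its order is 17, and a cyclic group of order 17 has exactly φ(17) = 16 such elements.

Answer: 16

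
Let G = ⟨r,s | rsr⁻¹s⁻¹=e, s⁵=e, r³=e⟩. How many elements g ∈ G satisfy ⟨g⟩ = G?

G is cyclic of order 15. An element generates G iff its order is 15, and a cyclic group of order 15 has exactly φ(15) = 8 such elements.

Answer: 8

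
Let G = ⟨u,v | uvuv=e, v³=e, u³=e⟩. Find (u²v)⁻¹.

The order of (u²v) is 3 (smallest k with (u²v)ᵏ = e), so (u²v)⁻¹ = (u²v)² = v²u.
Check: (u²v) · (v²u) → (u²v) · v² = u²;   (u²) · u = e, giving e as required.

Answer: v²u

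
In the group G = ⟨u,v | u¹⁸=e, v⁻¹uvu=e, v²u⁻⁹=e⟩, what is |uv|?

Compute successive powers until reaching e:
  (uv)¹ = uv, (uv)² = u⁹, (uv)³ = uv⁻¹, (uv)⁴ = e.
The smallest positive k with (uv)ᵏ = e is 4.

Answer: 4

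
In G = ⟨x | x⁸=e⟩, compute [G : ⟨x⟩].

First find ord(x) by computing successive powers:
  x¹ = x, x² = x², x³ = x³, x⁴ = x⁴, x⁵ = x⁵, x⁶ = x⁶, x⁷ = x⁷, x⁸ = e.
So |⟨x⟩| = ord(x) = 8. With |G| = 8, by Lagrange [G : ⟨x⟩] = 8/8 = 1.

Answer: 1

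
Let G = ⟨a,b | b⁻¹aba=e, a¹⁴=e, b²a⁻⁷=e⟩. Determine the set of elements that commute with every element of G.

An element z ∈ Z(G) iff z commutes with every generator.
For example a⁷ is central: (a⁷)·a = a⁸ = a·(a⁷); (a⁷)·b = b⁻¹ = b·(a⁷).
Whereas a ∉ Z(G) since a·b = ab ≠ a⁶b⁻¹ = b·a.
Checking each of the 28 elements this way gives Z(G) = {e, a⁷}, of order 2.

Answer: {e, a⁷}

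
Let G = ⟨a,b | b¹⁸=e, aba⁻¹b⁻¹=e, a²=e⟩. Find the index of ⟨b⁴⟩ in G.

First find ord(b⁴) by computing successive powers:
  (b⁴)¹ = b⁴, (b⁴)² = b⁸, (b⁴)³ = b¹², (b⁴)⁴ = b¹⁶, (b⁴)⁵ = b², (b⁴)⁶ = b⁶, (b⁴)⁷ = b¹⁰, (b⁴)⁸ = b¹⁴, (b⁴)⁹ = e.
So |⟨b⁴⟩| = ord(b⁴) = 9. With |G| = 36, by Lagrange [G : ⟨b⁴⟩] = 36/9 = 4.

Answer: 4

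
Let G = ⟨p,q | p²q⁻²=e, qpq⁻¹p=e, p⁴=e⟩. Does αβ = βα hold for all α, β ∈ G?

p·q = pq but q·p = pq⁻¹, so p·q ≠ q·p and G is not abelian.

Answer: No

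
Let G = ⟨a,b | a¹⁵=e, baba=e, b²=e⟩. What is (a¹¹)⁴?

Compute successive powers of (a¹¹), reducing at each step:
  (a¹¹)²: (a¹¹) · a¹¹ = a⁷
  (a¹¹)³: (a⁷) · a¹¹ = a³
  (a¹¹)⁴: (a³) · a¹¹ = a¹⁴

Answer: a¹⁴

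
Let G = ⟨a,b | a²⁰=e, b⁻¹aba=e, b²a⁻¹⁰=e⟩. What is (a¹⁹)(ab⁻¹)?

Compute (a¹⁹) · (ab⁻¹) by multiplying left to right and reducing via the relations at each step:
  (a¹⁹) · a = e
  e · b⁻¹ = b⁻¹

Answer: b⁻¹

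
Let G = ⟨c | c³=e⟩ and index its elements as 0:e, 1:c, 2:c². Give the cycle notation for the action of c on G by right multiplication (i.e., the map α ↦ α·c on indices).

(0 1 2)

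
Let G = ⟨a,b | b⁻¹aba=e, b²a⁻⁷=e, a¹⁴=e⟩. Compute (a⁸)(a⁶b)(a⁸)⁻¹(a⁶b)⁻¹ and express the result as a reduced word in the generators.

[(a⁸), (a⁶b)] = (a⁸)·(a⁶b)·(a⁸)⁻¹·(a⁶b)⁻¹.
  (a⁸) · (a⁶b) = b
  b · (a⁶) = ab⁻¹
  (ab⁻¹) · (a⁶b⁻¹) = a²

Answer: a²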